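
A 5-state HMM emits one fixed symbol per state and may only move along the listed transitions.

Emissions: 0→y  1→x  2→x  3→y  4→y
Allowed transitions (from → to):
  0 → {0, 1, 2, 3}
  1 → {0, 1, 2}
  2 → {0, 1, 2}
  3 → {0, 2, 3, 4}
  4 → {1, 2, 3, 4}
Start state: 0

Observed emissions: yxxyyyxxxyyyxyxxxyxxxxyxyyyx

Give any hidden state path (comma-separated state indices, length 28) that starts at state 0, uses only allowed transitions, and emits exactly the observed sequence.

  pos 0: y in {0,3,4}, choose 0; start
  pos 1: x in {1,2}, choose 2; 0->2 ok
  pos 2: x in {1,2}, choose 1; 2->1 ok
  pos 3: y in {0,3,4}, choose 0; 1->0 ok
  pos 4: y in {0,3,4}, choose 3; 0->3 ok
  pos 5: y in {0,3,4}, choose 3; 3->3 ok
  pos 6: x in {1,2}, choose 2; 3->2 ok
  pos 7: x in {1,2}, choose 2; 2->2 ok
  pos 8: x in {1,2}, choose 2; 2->2 ok
  pos 9: y in {0,3,4}, choose 0; 2->0 ok
  pos 10: y in {0,3,4}, choose 0; 0->0 ok
  pos 11: y in {0,3,4}, choose 0; 0->0 ok
  pos 12: x in {1,2}, choose 1; 0->1 ok
  pos 13: y in {0,3,4}, choose 0; 1->0 ok
  pos 14: x in {1,2}, choose 1; 0->1 ok
  pos 15: x in {1,2}, choose 2; 1->2 ok
  pos 16: x in {1,2}, choose 1; 2->1 ok
  pos 17: y in {0,3,4}, choose 0; 1->0 ok
  pos 18: x in {1,2}, choose 2; 0->2 ok
  pos 19: x in {1,2}, choose 1; 2->1 ok
  pos 20: x in {1,2}, choose 2; 1->2 ok
  pos 21: x in {1,2}, choose 2; 2->2 ok
  pos 22: y in {0,3,4}, choose 0; 2->0 ok
  pos 23: x in {1,2}, choose 2; 0->2 ok
  pos 24: y in {0,3,4}, choose 0; 2->0 ok
  pos 25: y in {0,3,4}, choose 3; 0->3 ok
  pos 26: y in {0,3,4}, choose 4; 3->4 ok
  pos 27: x in {1,2}, choose 2; 4->2 ok

0,2,1,0,3,3,2,2,2,0,0,0,1,0,1,2,1,0,2,1,2,2,0,2,0,3,4,2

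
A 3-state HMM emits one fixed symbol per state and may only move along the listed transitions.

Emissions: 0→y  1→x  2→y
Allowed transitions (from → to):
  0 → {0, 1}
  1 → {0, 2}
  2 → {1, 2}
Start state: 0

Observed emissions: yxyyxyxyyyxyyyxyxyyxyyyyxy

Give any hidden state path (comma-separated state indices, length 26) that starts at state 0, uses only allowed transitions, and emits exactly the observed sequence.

  [0] y  {0,2}  => 0  start
  [1] x  {1}  => 1  0->1 ok
  [2] y  {0,2}  => 0  1->0 ok
  [3] y  {0,2}  => 0  0->0 ok
  [4] x  {1}  => 1  0->1 ok
  [5] y  {0,2}  => 2  1->2 ok
  [6] x  {1}  => 1  2->1 ok
  [7] y  {0,2}  => 2  1->2 ok
  [8] y  {0,2}  => 2  2->2 ok
  [9] y  {0,2}  => 2  2->2 ok
  [10] x  {1}  => 1  2->1 ok
  [11] y  {0,2}  => 2  1->2 ok
  [12] y  {0,2}  => 2  2->2 ok
  [13] y  {0,2}  => 2  2->2 ok
  [14] x  {1}  => 1  2->1 ok
  [15] y  {0,2}  => 2  1->2 ok
  [16] x  {1}  => 1  2->1 ok
  [17] y  {0,2}  => 0  1->0 ok
  [18] y  {0,2}  => 0  0->0 ok
  [19] x  {1}  => 1  0->1 ok
  [20] y  {0,2}  => 0  1->0 ok
  [21] y  {0,2}  => 0  0->0 ok
  [22] y  {0,2}  => 0  0->0 ok
  [23] y  {0,2}  => 0  0->0 ok
  [24] x  {1}  => 1  0->1 ok
  [25] y  {0,2}  => 0  1->0 ok

0,1,0,0,1,2,1,2,2,2,1,2,2,2,1,2,1,0,0,1,0,0,0,0,1,0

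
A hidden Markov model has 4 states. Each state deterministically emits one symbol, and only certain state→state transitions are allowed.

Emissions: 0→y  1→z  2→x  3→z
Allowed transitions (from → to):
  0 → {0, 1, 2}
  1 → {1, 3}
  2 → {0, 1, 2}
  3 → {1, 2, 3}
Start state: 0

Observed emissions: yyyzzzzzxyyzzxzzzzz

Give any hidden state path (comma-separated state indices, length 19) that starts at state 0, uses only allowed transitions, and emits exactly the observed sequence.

0,0,0,1,3,3,1,3,2,0,0,1,3,2,1,3,3,3,3

  0: obs=y cand={0} pick 0 [start]
  1: obs=y cand={0} pick 0 [0->0 ok]
  2: obs=y cand={0} pick 0 [0->0 ok]
  3: obs=z cand={1,3} pick 1 [0->1 ok]
  4: obs=z cand={1,3} pick 3 [1->3 ok]
  5: obs=z cand={1,3} pick 3 [3->3 ok]
  6: obs=z cand={1,3} pick 1 [3->1 ok]
  7: obs=z cand={1,3} pick 3 [1->3 ok]
  8: obs=x cand={2} pick 2 [3->2 ok]
  9: obs=y cand={0} pick 0 [2->0 ok]
  10: obs=y cand={0} pick 0 [0->0 ok]
  11: obs=z cand={1,3} pick 1 [0->1 ok]
  12: obs=z cand={1,3} pick 3 [1->3 ok]
  13: obs=x cand={2} pick 2 [3->2 ok]
  14: obs=z cand={1,3} pick 1 [2->1 ok]
  15: obs=z cand={1,3} pick 3 [1->3 ok]
  16: obs=z cand={1,3} pick 3 [3->3 ok]
  17: obs=z cand={1,3} pick 3 [3->3 ok]
  18: obs=z cand={1,3} pick 3 [3->3 ok]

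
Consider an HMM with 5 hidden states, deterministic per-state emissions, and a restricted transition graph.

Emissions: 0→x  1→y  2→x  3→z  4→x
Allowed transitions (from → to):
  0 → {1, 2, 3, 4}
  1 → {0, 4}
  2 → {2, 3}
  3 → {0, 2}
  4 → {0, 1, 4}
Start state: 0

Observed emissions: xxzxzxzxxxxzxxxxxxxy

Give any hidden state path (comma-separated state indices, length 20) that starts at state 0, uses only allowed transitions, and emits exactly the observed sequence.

  0: obs=x cand={0,2,4} pick 0 [start]
  1: obs=x cand={0,2,4} pick 2 [0->2 ok]
  2: obs=z cand={3} pick 3 [2->3 ok]
  3: obs=x cand={0,2,4} pick 2 [3->2 ok]
  4: obs=z cand={3} pick 3 [2->3 ok]
  5: obs=x cand={0,2,4} pick 2 [3->2 ok]
  6: obs=z cand={3} pick 3 [2->3 ok]
  7: obs=x cand={0,2,4} pick 2 [3->2 ok]
  8: obs=x cand={0,2,4} pick 2 [2->2 ok]
  9: obs=x cand={0,2,4} pick 2 [2->2 ok]
  10: obs=x cand={0,2,4} pick 2 [2->2 ok]
  11: obs=z cand={3} pick 3 [2->3 ok]
  12: obs=x cand={0,2,4} pick 0 [3->0 ok]
  13: obs=x cand={0,2,4} pick 4 [0->4 ok]
  14: obs=x cand={0,2,4} pick 4 [4->4 ok]
  15: obs=x cand={0,2,4} pick 4 [4->4 ok]
  16: obs=x cand={0,2,4} pick 4 [4->4 ok]
  17: obs=x cand={0,2,4} pick 4 [4->4 ok]
  18: obs=x cand={0,2,4} pick 0 [4->0 ok]
  19: obs=y cand={1} pick 1 [0->1 ok]

0,2,3,2,3,2,3,2,2,2,2,3,0,4,4,4,4,4,0,1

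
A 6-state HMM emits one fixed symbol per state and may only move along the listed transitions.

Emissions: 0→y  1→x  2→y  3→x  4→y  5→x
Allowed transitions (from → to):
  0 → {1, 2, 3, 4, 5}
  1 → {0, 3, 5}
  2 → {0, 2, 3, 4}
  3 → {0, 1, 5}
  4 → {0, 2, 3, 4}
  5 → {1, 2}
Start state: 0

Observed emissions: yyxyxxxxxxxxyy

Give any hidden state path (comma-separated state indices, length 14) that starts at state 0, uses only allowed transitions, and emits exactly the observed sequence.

0,2,3,0,5,1,3,1,3,1,3,5,2,0

  pos 0: y in {0,2,4}, choose 0; start
  pos 1: y in {0,2,4}, choose 2; 0->2 ok
  pos 2: x in {1,3,5}, choose 3; 2->3 ok
  pos 3: y in {0,2,4}, choose 0; 3->0 ok
  pos 4: x in {1,3,5}, choose 5; 0->5 ok
  pos 5: x in {1,3,5}, choose 1; 5->1 ok
  pos 6: x in {1,3,5}, choose 3; 1->3 ok
  pos 7: x in {1,3,5}, choose 1; 3->1 ok
  pos 8: x in {1,3,5}, choose 3; 1->3 ok
  pos 9: x in {1,3,5}, choose 1; 3->1 ok
  pos 10: x in {1,3,5}, choose 3; 1->3 ok
  pos 11: x in {1,3,5}, choose 5; 3->5 ok
  pos 12: y in {0,2,4}, choose 2; 5->2 ok
  pos 13: y in {0,2,4}, choose 0; 2->0 ok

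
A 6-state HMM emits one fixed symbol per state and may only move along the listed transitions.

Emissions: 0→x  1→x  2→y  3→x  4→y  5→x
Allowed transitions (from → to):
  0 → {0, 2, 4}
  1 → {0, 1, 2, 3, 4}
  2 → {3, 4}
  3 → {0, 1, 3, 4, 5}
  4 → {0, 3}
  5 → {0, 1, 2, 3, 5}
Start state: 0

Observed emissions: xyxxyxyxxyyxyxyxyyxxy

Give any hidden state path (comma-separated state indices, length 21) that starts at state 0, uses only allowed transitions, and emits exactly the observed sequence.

0,2,3,0,4,0,4,0,0,2,4,0,4,0,4,0,2,4,0,0,2

  [0] x  {0,1,3,5}  => 0  start
  [1] y  {2,4}  => 2  0->2 ok
  [2] x  {0,1,3,5}  => 3  2->3 ok
  [3] x  {0,1,3,5}  => 0  3->0 ok
  [4] y  {2,4}  => 4  0->4 ok
  [5] x  {0,1,3,5}  => 0  4->0 ok
  [6] y  {2,4}  => 4  0->4 ok
  [7] x  {0,1,3,5}  => 0  4->0 ok
  [8] x  {0,1,3,5}  => 0  0->0 ok
  [9] y  {2,4}  => 2  0->2 ok
  [10] y  {2,4}  => 4  2->4 ok
  [11] x  {0,1,3,5}  => 0  4->0 ok
  [12] y  {2,4}  => 4  0->4 ok
  [13] x  {0,1,3,5}  => 0  4->0 ok
  [14] y  {2,4}  => 4  0->4 ok
  [15] x  {0,1,3,5}  => 0  4->0 ok
  [16] y  {2,4}  => 2  0->2 ok
  [17] y  {2,4}  => 4  2->4 ok
  [18] x  {0,1,3,5}  => 0  4->0 ok
  [19] x  {0,1,3,5}  => 0  0->0 ok
  [20] y  {2,4}  => 2  0->2 ok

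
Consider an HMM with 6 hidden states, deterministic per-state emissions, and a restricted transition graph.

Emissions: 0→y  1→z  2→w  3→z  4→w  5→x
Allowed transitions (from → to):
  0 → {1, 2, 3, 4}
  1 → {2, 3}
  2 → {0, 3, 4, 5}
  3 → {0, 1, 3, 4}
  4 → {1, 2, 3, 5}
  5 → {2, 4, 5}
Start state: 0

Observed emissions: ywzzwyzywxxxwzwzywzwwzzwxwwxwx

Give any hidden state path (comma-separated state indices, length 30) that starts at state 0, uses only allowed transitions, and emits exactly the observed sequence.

0,4,3,1,2,0,3,0,2,5,5,5,2,3,4,3,0,4,1,2,4,3,1,2,5,4,2,5,4,5

  pos 0: y in {0}, choose 0; start
  pos 1: w in {2,4}, choose 4; 0->4 ok
  pos 2: z in {1,3}, choose 3; 4->3 ok
  pos 3: z in {1,3}, choose 1; 3->1 ok
  pos 4: w in {2,4}, choose 2; 1->2 ok
  pos 5: y in {0}, choose 0; 2->0 ok
  pos 6: z in {1,3}, choose 3; 0->3 ok
  pos 7: y in {0}, choose 0; 3->0 ok
  pos 8: w in {2,4}, choose 2; 0->2 ok
  pos 9: x in {5}, choose 5; 2->5 ok
  pos 10: x in {5}, choose 5; 5->5 ok
  pos 11: x in {5}, choose 5; 5->5 ok
  pos 12: w in {2,4}, choose 2; 5->2 ok
  pos 13: z in {1,3}, choose 3; 2->3 ok
  pos 14: w in {2,4}, choose 4; 3->4 ok
  pos 15: z in {1,3}, choose 3; 4->3 ok
  pos 16: y in {0}, choose 0; 3->0 ok
  pos 17: w in {2,4}, choose 4; 0->4 ok
  pos 18: z in {1,3}, choose 1; 4->1 ok
  pos 19: w in {2,4}, choose 2; 1->2 ok
  pos 20: w in {2,4}, choose 4; 2->4 ok
  pos 21: z in {1,3}, choose 3; 4->3 ok
  pos 22: z in {1,3}, choose 1; 3->1 ok
  pos 23: w in {2,4}, choose 2; 1->2 ok
  pos 24: x in {5}, choose 5; 2->5 ok
  pos 25: w in {2,4}, choose 4; 5->4 ok
  pos 26: w in {2,4}, choose 2; 4->2 ok
  pos 27: x in {5}, choose 5; 2->5 ok
  pos 28: w in {2,4}, choose 4; 5->4 ok
  pos 29: x in {5}, choose 5; 4->5 ok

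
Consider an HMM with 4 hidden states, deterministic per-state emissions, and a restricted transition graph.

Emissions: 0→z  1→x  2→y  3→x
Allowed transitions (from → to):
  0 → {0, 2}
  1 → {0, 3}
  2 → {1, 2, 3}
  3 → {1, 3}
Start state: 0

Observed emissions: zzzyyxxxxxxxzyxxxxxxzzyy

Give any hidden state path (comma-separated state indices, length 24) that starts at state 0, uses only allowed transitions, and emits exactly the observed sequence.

0,0,0,2,2,1,3,1,3,1,3,1,0,2,3,3,3,1,3,1,0,0,2,2

  t0 'z' -> {0}, take 0 (start)
  t1 'z' -> {0}, take 0 (0->0 ok)
  t2 'z' -> {0}, take 0 (0->0 ok)
  t3 'y' -> {2}, take 2 (0->2 ok)
  t4 'y' -> {2}, take 2 (2->2 ok)
  t5 'x' -> {1,3}, take 1 (2->1 ok)
  t6 'x' -> {1,3}, take 3 (1->3 ok)
  t7 'x' -> {1,3}, take 1 (3->1 ok)
  t8 'x' -> {1,3}, take 3 (1->3 ok)
  t9 'x' -> {1,3}, take 1 (3->1 ok)
  t10 'x' -> {1,3}, take 3 (1->3 ok)
  t11 'x' -> {1,3}, take 1 (3->1 ok)
  t12 'z' -> {0}, take 0 (1->0 ok)
  t13 'y' -> {2}, take 2 (0->2 ok)
  t14 'x' -> {1,3}, take 3 (2->3 ok)
  t15 'x' -> {1,3}, take 3 (3->3 ok)
  t16 'x' -> {1,3}, take 3 (3->3 ok)
  t17 'x' -> {1,3}, take 1 (3->1 ok)
  t18 'x' -> {1,3}, take 3 (1->3 ok)
  t19 'x' -> {1,3}, take 1 (3->1 ok)
  t20 'z' -> {0}, take 0 (1->0 ok)
  t21 'z' -> {0}, take 0 (0->0 ok)
  t22 'y' -> {2}, take 2 (0->2 ok)
  t23 'y' -> {2}, take 2 (2->2 ok)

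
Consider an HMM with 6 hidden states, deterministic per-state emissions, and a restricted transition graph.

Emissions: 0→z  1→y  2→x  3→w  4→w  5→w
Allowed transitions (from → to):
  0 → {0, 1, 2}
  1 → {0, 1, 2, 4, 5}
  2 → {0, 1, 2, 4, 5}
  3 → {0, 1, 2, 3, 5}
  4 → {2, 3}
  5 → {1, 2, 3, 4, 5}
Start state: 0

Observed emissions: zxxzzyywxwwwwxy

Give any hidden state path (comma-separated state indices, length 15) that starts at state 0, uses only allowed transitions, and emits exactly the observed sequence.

0,2,2,0,0,1,1,5,2,5,3,3,3,2,1

  0: obs=z cand={0} pick 0 [start]
  1: obs=x cand={2} pick 2 [0->2 ok]
  2: obs=x cand={2} pick 2 [2->2 ok]
  3: obs=z cand={0} pick 0 [2->0 ok]
  4: obs=z cand={0} pick 0 [0->0 ok]
  5: obs=y cand={1} pick 1 [0->1 ok]
  6: obs=y cand={1} pick 1 [1->1 ok]
  7: obs=w cand={3,4,5} pick 5 [1->5 ok]
  8: obs=x cand={2} pick 2 [5->2 ok]
  9: obs=w cand={3,4,5} pick 5 [2->5 ok]
  10: obs=w cand={3,4,5} pick 3 [5->3 ok]
  11: obs=w cand={3,4,5} pick 3 [3->3 ok]
  12: obs=w cand={3,4,5} pick 3 [3->3 ok]
  13: obs=x cand={2} pick 2 [3->2 ok]
  14: obs=y cand={1} pick 1 [2->1 ok]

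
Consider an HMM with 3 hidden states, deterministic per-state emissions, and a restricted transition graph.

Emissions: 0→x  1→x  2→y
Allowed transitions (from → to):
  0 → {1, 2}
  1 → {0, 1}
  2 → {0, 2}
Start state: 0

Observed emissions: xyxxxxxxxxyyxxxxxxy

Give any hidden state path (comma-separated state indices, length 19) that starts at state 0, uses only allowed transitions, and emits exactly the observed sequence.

0,2,0,1,1,0,1,1,1,0,2,2,0,1,1,0,1,0,2

  pos 0: x in {0,1}, choose 0; start
  pos 1: y in {2}, choose 2; 0->2 ok
  pos 2: x in {0,1}, choose 0; 2->0 ok
  pos 3: x in {0,1}, choose 1; 0->1 ok
  pos 4: x in {0,1}, choose 1; 1->1 ok
  pos 5: x in {0,1}, choose 0; 1->0 ok
  pos 6: x in {0,1}, choose 1; 0->1 ok
  pos 7: x in {0,1}, choose 1; 1->1 ok
  pos 8: x in {0,1}, choose 1; 1->1 ok
  pos 9: x in {0,1}, choose 0; 1->0 ok
  pos 10: y in {2}, choose 2; 0->2 ok
  pos 11: y in {2}, choose 2; 2->2 ok
  pos 12: x in {0,1}, choose 0; 2->0 ok
  pos 13: x in {0,1}, choose 1; 0->1 ok
  pos 14: x in {0,1}, choose 1; 1->1 ok
  pos 15: x in {0,1}, choose 0; 1->0 ok
  pos 16: x in {0,1}, choose 1; 0->1 ok
  pos 17: x in {0,1}, choose 0; 1->0 ok
  pos 18: y in {2}, choose 2; 0->2 ok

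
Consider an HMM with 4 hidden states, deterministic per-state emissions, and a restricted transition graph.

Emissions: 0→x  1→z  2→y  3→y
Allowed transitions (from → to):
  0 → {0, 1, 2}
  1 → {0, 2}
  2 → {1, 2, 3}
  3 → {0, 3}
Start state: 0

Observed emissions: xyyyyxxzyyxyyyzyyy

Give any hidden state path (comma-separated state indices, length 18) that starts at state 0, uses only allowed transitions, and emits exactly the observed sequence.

  [0] x  {0}  => 0  start
  [1] y  {2,3}  => 2  0->2 ok
  [2] y  {2,3}  => 2  2->2 ok
  [3] y  {2,3}  => 3  2->3 ok
  [4] y  {2,3}  => 3  3->3 ok
  [5] x  {0}  => 0  3->0 ok
  [6] x  {0}  => 0  0->0 ok
  [7] z  {1}  => 1  0->1 ok
  [8] y  {2,3}  => 2  1->2 ok
  [9] y  {2,3}  => 3  2->3 ok
  [10] x  {0}  => 0  3->0 ok
  [11] y  {2,3}  => 2  0->2 ok
  [12] y  {2,3}  => 2  2->2 ok
  [13] y  {2,3}  => 2  2->2 ok
  [14] z  {1}  => 1  2->1 ok
  [15] y  {2,3}  => 2  1->2 ok
  [16] y  {2,3}  => 3  2->3 ok
  [17] y  {2,3}  => 3  3->3 ok

0,2,2,3,3,0,0,1,2,3,0,2,2,2,1,2,3,3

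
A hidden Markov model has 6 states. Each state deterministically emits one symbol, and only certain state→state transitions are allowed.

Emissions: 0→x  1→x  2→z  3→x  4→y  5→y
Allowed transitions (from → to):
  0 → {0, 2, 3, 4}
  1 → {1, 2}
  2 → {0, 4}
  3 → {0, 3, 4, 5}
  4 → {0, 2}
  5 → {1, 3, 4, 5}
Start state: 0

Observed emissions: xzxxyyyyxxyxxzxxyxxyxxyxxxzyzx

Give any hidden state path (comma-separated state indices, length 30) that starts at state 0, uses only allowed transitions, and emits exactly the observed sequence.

0,2,0,3,5,5,5,5,3,3,4,0,0,2,0,0,4,0,0,4,0,0,4,0,0,0,2,4,2,0

  0: obs=x cand={0,1,3} pick 0 [start]
  1: obs=z cand={2} pick 2 [0->2 ok]
  2: obs=x cand={0,1,3} pick 0 [2->0 ok]
  3: obs=x cand={0,1,3} pick 3 [0->3 ok]
  4: obs=y cand={4,5} pick 5 [3->5 ok]
  5: obs=y cand={4,5} pick 5 [5->5 ok]
  6: obs=y cand={4,5} pick 5 [5->5 ok]
  7: obs=y cand={4,5} pick 5 [5->5 ok]
  8: obs=x cand={0,1,3} pick 3 [5->3 ok]
  9: obs=x cand={0,1,3} pick 3 [3->3 ok]
  10: obs=y cand={4,5} pick 4 [3->4 ok]
  11: obs=x cand={0,1,3} pick 0 [4->0 ok]
  12: obs=x cand={0,1,3} pick 0 [0->0 ok]
  13: obs=z cand={2} pick 2 [0->2 ok]
  14: obs=x cand={0,1,3} pick 0 [2->0 ok]
  15: obs=x cand={0,1,3} pick 0 [0->0 ok]
  16: obs=y cand={4,5} pick 4 [0->4 ok]
  17: obs=x cand={0,1,3} pick 0 [4->0 ok]
  18: obs=x cand={0,1,3} pick 0 [0->0 ok]
  19: obs=y cand={4,5} pick 4 [0->4 ok]
  20: obs=x cand={0,1,3} pick 0 [4->0 ok]
  21: obs=x cand={0,1,3} pick 0 [0->0 ok]
  22: obs=y cand={4,5} pick 4 [0->4 ok]
  23: obs=x cand={0,1,3} pick 0 [4->0 ok]
  24: obs=x cand={0,1,3} pick 0 [0->0 ok]
  25: obs=x cand={0,1,3} pick 0 [0->0 ok]
  26: obs=z cand={2} pick 2 [0->2 ok]
  27: obs=y cand={4,5} pick 4 [2->4 ok]
  28: obs=z cand={2} pick 2 [4->2 ok]
  29: obs=x cand={0,1,3} pick 0 [2->0 ok]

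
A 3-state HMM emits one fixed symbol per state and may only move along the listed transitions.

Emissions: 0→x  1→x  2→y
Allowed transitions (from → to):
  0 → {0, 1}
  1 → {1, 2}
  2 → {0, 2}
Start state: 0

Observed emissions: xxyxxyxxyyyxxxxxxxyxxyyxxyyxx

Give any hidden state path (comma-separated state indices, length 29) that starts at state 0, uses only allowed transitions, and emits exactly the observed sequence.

  pos 0: x in {0,1}, choose 0; start
  pos 1: x in {0,1}, choose 1; 0->1 ok
  pos 2: y in {2}, choose 2; 1->2 ok
  pos 3: x in {0,1}, choose 0; 2->0 ok
  pos 4: x in {0,1}, choose 1; 0->1 ok
  pos 5: y in {2}, choose 2; 1->2 ok
  pos 6: x in {0,1}, choose 0; 2->0 ok
  pos 7: x in {0,1}, choose 1; 0->1 ok
  pos 8: y in {2}, choose 2; 1->2 ok
  pos 9: y in {2}, choose 2; 2->2 ok
  pos 10: y in {2}, choose 2; 2->2 ok
  pos 11: x in {0,1}, choose 0; 2->0 ok
  pos 12: x in {0,1}, choose 0; 0->0 ok
  pos 13: x in {0,1}, choose 0; 0->0 ok
  pos 14: x in {0,1}, choose 0; 0->0 ok
  pos 15: x in {0,1}, choose 0; 0->0 ok
  pos 16: x in {0,1}, choose 0; 0->0 ok
  pos 17: x in {0,1}, choose 1; 0->1 ok
  pos 18: y in {2}, choose 2; 1->2 ok
  pos 19: x in {0,1}, choose 0; 2->0 ok
  pos 20: x in {0,1}, choose 1; 0->1 ok
  pos 21: y in {2}, choose 2; 1->2 ok
  pos 22: y in {2}, choose 2; 2->2 ok
  pos 23: x in {0,1}, choose 0; 2->0 ok
  pos 24: x in {0,1}, choose 1; 0->1 ok
  pos 25: y in {2}, choose 2; 1->2 ok
  pos 26: y in {2}, choose 2; 2->2 ok
  pos 27: x in {0,1}, choose 0; 2->0 ok
  pos 28: x in {0,1}, choose 1; 0->1 ok

0,1,2,0,1,2,0,1,2,2,2,0,0,0,0,0,0,1,2,0,1,2,2,0,1,2,2,0,1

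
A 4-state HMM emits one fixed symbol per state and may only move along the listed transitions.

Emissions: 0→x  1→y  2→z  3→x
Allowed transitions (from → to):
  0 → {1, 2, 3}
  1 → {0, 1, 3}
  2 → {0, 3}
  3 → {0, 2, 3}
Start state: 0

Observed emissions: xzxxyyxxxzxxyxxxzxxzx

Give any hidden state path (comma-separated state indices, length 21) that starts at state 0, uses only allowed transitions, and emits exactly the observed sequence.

0,2,3,0,1,1,0,3,3,2,3,0,1,3,3,3,2,3,0,2,0

  0: obs=x cand={0,3} pick 0 [start]
  1: obs=z cand={2} pick 2 [0->2 ok]
  2: obs=x cand={0,3} pick 3 [2->3 ok]
  3: obs=x cand={0,3} pick 0 [3->0 ok]
  4: obs=y cand={1} pick 1 [0->1 ok]
  5: obs=y cand={1} pick 1 [1->1 ok]
  6: obs=x cand={0,3} pick 0 [1->0 ok]
  7: obs=x cand={0,3} pick 3 [0->3 ok]
  8: obs=x cand={0,3} pick 3 [3->3 ok]
  9: obs=z cand={2} pick 2 [3->2 ok]
  10: obs=x cand={0,3} pick 3 [2->3 ok]
  11: obs=x cand={0,3} pick 0 [3->0 ok]
  12: obs=y cand={1} pick 1 [0->1 ok]
  13: obs=x cand={0,3} pick 3 [1->3 ok]
  14: obs=x cand={0,3} pick 3 [3->3 ok]
  15: obs=x cand={0,3} pick 3 [3->3 ok]
  16: obs=z cand={2} pick 2 [3->2 ok]
  17: obs=x cand={0,3} pick 3 [2->3 ok]
  18: obs=x cand={0,3} pick 0 [3->0 ok]
  19: obs=z cand={2} pick 2 [0->2 ok]
  20: obs=x cand={0,3} pick 0 [2->0 ok]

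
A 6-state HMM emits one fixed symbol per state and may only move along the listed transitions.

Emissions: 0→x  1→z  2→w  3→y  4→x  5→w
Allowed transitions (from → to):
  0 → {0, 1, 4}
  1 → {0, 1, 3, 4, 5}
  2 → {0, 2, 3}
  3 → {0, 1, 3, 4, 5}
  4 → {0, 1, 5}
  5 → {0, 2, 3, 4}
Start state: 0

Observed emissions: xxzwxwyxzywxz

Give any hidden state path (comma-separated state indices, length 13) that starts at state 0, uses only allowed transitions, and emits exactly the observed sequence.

0,4,1,5,4,5,3,4,1,3,5,4,1

  0: obs=x cand={0,4} pick 0 [start]
  1: obs=x cand={0,4} pick 4 [0->4 ok]
  2: obs=z cand={1} pick 1 [4->1 ok]
  3: obs=w cand={2,5} pick 5 [1->5 ok]
  4: obs=x cand={0,4} pick 4 [5->4 ok]
  5: obs=w cand={2,5} pick 5 [4->5 ok]
  6: obs=y cand={3} pick 3 [5->3 ok]
  7: obs=x cand={0,4} pick 4 [3->4 ok]
  8: obs=z cand={1} pick 1 [4->1 ok]
  9: obs=y cand={3} pick 3 [1->3 ok]
  10: obs=w cand={2,5} pick 5 [3->5 ok]
  11: obs=x cand={0,4} pick 4 [5->4 ok]
  12: obs=z cand={1} pick 1 [4->1 ok]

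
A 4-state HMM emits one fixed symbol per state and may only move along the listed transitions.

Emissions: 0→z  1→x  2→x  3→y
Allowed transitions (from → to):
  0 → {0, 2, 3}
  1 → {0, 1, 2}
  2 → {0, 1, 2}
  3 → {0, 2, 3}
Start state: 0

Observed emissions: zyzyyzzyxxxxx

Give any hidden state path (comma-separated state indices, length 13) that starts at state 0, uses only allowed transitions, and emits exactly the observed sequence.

0,3,0,3,3,0,0,3,2,1,2,2,1

  pos 0: z in {0}, choose 0; start
  pos 1: y in {3}, choose 3; 0->3 ok
  pos 2: z in {0}, choose 0; 3->0 ok
  pos 3: y in {3}, choose 3; 0->3 ok
  pos 4: y in {3}, choose 3; 3->3 ok
  pos 5: z in {0}, choose 0; 3->0 ok
  pos 6: z in {0}, choose 0; 0->0 ok
  pos 7: y in {3}, choose 3; 0->3 ok
  pos 8: x in {1,2}, choose 2; 3->2 ok
  pos 9: x in {1,2}, choose 1; 2->1 ok
  pos 10: x in {1,2}, choose 2; 1->2 ok
  pos 11: x in {1,2}, choose 2; 2->2 ok
  pos 12: x in {1,2}, choose 1; 2->1 ok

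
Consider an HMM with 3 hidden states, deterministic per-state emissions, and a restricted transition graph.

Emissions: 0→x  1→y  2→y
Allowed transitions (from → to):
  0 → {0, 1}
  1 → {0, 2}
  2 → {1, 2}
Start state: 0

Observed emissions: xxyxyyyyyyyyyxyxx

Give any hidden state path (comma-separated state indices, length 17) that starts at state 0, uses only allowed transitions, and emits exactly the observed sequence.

  [0] x  {0}  => 0  start
  [1] x  {0}  => 0  0->0 ok
  [2] y  {1,2}  => 1  0->1 ok
  [3] x  {0}  => 0  1->0 ok
  [4] y  {1,2}  => 1  0->1 ok
  [5] y  {1,2}  => 2  1->2 ok
  [6] y  {1,2}  => 2  2->2 ok
  [7] y  {1,2}  => 2  2->2 ok
  [8] y  {1,2}  => 2  2->2 ok
  [9] y  {1,2}  => 2  2->2 ok
  [10] y  {1,2}  => 2  2->2 ok
  [11] y  {1,2}  => 2  2->2 ok
  [12] y  {1,2}  => 1  2->1 ok
  [13] x  {0}  => 0  1->0 ok
  [14] y  {1,2}  => 1  0->1 ok
  [15] x  {0}  => 0  1->0 ok
  [16] x  {0}  => 0  0->0 ok

0,0,1,0,1,2,2,2,2,2,2,2,1,0,1,0,0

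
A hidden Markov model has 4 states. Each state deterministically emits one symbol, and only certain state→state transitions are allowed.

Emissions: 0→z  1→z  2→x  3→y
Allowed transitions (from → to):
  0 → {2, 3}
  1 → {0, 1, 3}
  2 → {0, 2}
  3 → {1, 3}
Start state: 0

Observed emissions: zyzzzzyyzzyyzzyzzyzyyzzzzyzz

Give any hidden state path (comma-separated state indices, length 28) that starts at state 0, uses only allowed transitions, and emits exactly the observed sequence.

0,3,1,1,1,1,3,3,1,0,3,3,1,0,3,1,0,3,1,3,3,1,1,1,1,3,1,1

  [0] z  {0,1}  => 0  start
  [1] y  {3}  => 3  0->3 ok
  [2] z  {0,1}  => 1  3->1 ok
  [3] z  {0,1}  => 1  1->1 ok
  [4] z  {0,1}  => 1  1->1 ok
  [5] z  {0,1}  => 1  1->1 ok
  [6] y  {3}  => 3  1->3 ok
  [7] y  {3}  => 3  3->3 ok
  [8] z  {0,1}  => 1  3->1 ok
  [9] z  {0,1}  => 0  1->0 ok
  [10] y  {3}  => 3  0->3 ok
  [11] y  {3}  => 3  3->3 ok
  [12] z  {0,1}  => 1  3->1 ok
  [13] z  {0,1}  => 0  1->0 ok
  [14] y  {3}  => 3  0->3 ok
  [15] z  {0,1}  => 1  3->1 ok
  [16] z  {0,1}  => 0  1->0 ok
  [17] y  {3}  => 3  0->3 ok
  [18] z  {0,1}  => 1  3->1 ok
  [19] y  {3}  => 3  1->3 ok
  [20] y  {3}  => 3  3->3 ok
  [21] z  {0,1}  => 1  3->1 ok
  [22] z  {0,1}  => 1  1->1 ok
  [23] z  {0,1}  => 1  1->1 ok
  [24] z  {0,1}  => 1  1->1 ok
  [25] y  {3}  => 3  1->3 ok
  [26] z  {0,1}  => 1  3->1 ok
  [27] z  {0,1}  => 1  1->1 ok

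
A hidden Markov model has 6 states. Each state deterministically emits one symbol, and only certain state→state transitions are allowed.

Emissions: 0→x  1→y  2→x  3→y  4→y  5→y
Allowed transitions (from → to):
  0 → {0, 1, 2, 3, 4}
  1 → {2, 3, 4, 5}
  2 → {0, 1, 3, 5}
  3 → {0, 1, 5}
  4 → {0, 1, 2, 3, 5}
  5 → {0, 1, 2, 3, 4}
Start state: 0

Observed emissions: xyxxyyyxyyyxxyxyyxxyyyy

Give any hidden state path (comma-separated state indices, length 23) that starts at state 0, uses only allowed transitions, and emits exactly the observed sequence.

0,1,2,0,3,5,4,0,3,5,1,2,0,4,2,1,4,0,0,3,5,4,1

  [0] x  {0,2}  => 0  start
  [1] y  {1,3,4,5}  => 1  0->1 ok
  [2] x  {0,2}  => 2  1->2 ok
  [3] x  {0,2}  => 0  2->0 ok
  [4] y  {1,3,4,5}  => 3  0->3 ok
  [5] y  {1,3,4,5}  => 5  3->5 ok
  [6] y  {1,3,4,5}  => 4  5->4 ok
  [7] x  {0,2}  => 0  4->0 ok
  [8] y  {1,3,4,5}  => 3  0->3 ok
  [9] y  {1,3,4,5}  => 5  3->5 ok
  [10] y  {1,3,4,5}  => 1  5->1 ok
  [11] x  {0,2}  => 2  1->2 ok
  [12] x  {0,2}  => 0  2->0 ok
  [13] y  {1,3,4,5}  => 4  0->4 ok
  [14] x  {0,2}  => 2  4->2 ok
  [15] y  {1,3,4,5}  => 1  2->1 ok
  [16] y  {1,3,4,5}  => 4  1->4 ok
  [17] x  {0,2}  => 0  4->0 ok
  [18] x  {0,2}  => 0  0->0 ok
  [19] y  {1,3,4,5}  => 3  0->3 ok
  [20] y  {1,3,4,5}  => 5  3->5 ok
  [21] y  {1,3,4,5}  => 4  5->4 ok
  [22] y  {1,3,4,5}  => 1  4->1 ok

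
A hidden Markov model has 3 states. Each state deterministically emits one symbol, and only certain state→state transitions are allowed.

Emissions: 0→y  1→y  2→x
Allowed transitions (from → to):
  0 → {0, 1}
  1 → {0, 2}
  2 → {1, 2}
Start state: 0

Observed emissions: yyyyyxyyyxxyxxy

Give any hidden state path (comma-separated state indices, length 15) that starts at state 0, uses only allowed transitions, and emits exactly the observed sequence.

  pos 0: y in {0,1}, choose 0; start
  pos 1: y in {0,1}, choose 0; 0->0 ok
  pos 2: y in {0,1}, choose 0; 0->0 ok
  pos 3: y in {0,1}, choose 0; 0->0 ok
  pos 4: y in {0,1}, choose 1; 0->1 ok
  pos 5: x in {2}, choose 2; 1->2 ok
  pos 6: y in {0,1}, choose 1; 2->1 ok
  pos 7: y in {0,1}, choose 0; 1->0 ok
  pos 8: y in {0,1}, choose 1; 0->1 ok
  pos 9: x in {2}, choose 2; 1->2 ok
  pos 10: x in {2}, choose 2; 2->2 ok
  pos 11: y in {0,1}, choose 1; 2->1 ok
  pos 12: x in {2}, choose 2; 1->2 ok
  pos 13: x in {2}, choose 2; 2->2 ok
  pos 14: y in {0,1}, choose 1; 2->1 ok

0,0,0,0,1,2,1,0,1,2,2,1,2,2,1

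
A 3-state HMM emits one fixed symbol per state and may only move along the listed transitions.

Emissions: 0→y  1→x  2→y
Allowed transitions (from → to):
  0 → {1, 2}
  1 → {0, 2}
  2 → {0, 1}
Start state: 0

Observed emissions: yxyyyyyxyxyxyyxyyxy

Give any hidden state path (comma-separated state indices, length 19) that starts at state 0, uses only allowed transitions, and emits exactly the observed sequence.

  [0] y  {0,2}  => 0  start
  [1] x  {1}  => 1  0->1 ok
  [2] y  {0,2}  => 0  1->0 ok
  [3] y  {0,2}  => 2  0->2 ok
  [4] y  {0,2}  => 0  2->0 ok
  [5] y  {0,2}  => 2  0->2 ok
  [6] y  {0,2}  => 0  2->0 ok
  [7] x  {1}  => 1  0->1 ok
  [8] y  {0,2}  => 2  1->2 ok
  [9] x  {1}  => 1  2->1 ok
  [10] y  {0,2}  => 2  1->2 ok
  [11] x  {1}  => 1  2->1 ok
  [12] y  {0,2}  => 2  1->2 ok
  [13] y  {0,2}  => 0  2->0 ok
  [14] x  {1}  => 1  0->1 ok
  [15] y  {0,2}  => 2  1->2 ok
  [16] y  {0,2}  => 0  2->0 ok
  [17] x  {1}  => 1  0->1 ok
  [18] y  {0,2}  => 0  1->0 ok

0,1,0,2,0,2,0,1,2,1,2,1,2,0,1,2,0,1,0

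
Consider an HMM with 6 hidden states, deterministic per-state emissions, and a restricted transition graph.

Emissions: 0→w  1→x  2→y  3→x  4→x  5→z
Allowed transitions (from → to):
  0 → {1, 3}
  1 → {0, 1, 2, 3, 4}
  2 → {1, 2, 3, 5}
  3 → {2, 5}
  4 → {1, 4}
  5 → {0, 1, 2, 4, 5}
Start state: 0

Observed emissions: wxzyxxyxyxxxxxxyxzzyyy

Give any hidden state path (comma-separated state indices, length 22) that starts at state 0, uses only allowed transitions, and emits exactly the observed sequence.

0,3,5,2,1,3,2,3,2,1,1,1,4,4,1,2,3,5,5,2,2,2

  0: obs=w cand={0} pick 0 [start]
  1: obs=x cand={1,3,4} pick 3 [0->3 ok]
  2: obs=z cand={5} pick 5 [3->5 ok]
  3: obs=y cand={2} pick 2 [5->2 ok]
  4: obs=x cand={1,3,4} pick 1 [2->1 ok]
  5: obs=x cand={1,3,4} pick 3 [1->3 ok]
  6: obs=y cand={2} pick 2 [3->2 ok]
  7: obs=x cand={1,3,4} pick 3 [2->3 ok]
  8: obs=y cand={2} pick 2 [3->2 ok]
  9: obs=x cand={1,3,4} pick 1 [2->1 ok]
  10: obs=x cand={1,3,4} pick 1 [1->1 ok]
  11: obs=x cand={1,3,4} pick 1 [1->1 ok]
  12: obs=x cand={1,3,4} pick 4 [1->4 ok]
  13: obs=x cand={1,3,4} pick 4 [4->4 ok]
  14: obs=x cand={1,3,4} pick 1 [4->1 ok]
  15: obs=y cand={2} pick 2 [1->2 ok]
  16: obs=x cand={1,3,4} pick 3 [2->3 ok]
  17: obs=z cand={5} pick 5 [3->5 ok]
  18: obs=z cand={5} pick 5 [5->5 ok]
  19: obs=y cand={2} pick 2 [5->2 ok]
  20: obs=y cand={2} pick 2 [2->2 ok]
  21: obs=y cand={2} pick 2 [2->2 ok]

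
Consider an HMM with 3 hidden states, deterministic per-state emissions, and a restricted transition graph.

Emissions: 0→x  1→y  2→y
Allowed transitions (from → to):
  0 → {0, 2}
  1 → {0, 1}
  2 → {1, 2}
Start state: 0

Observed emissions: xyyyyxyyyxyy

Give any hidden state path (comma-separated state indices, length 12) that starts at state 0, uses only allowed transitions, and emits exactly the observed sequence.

0,2,1,1,1,0,2,2,1,0,2,2

  [0] x  {0}  => 0  start
  [1] y  {1,2}  => 2  0->2 ok
  [2] y  {1,2}  => 1  2->1 ok
  [3] y  {1,2}  => 1  1->1 ok
  [4] y  {1,2}  => 1  1->1 ok
  [5] x  {0}  => 0  1->0 ok
  [6] y  {1,2}  => 2  0->2 ok
  [7] y  {1,2}  => 2  2->2 ok
  [8] y  {1,2}  => 1  2->1 ok
  [9] x  {0}  => 0  1->0 ok
  [10] y  {1,2}  => 2  0->2 ok
  [11] y  {1,2}  => 2  2->2 ok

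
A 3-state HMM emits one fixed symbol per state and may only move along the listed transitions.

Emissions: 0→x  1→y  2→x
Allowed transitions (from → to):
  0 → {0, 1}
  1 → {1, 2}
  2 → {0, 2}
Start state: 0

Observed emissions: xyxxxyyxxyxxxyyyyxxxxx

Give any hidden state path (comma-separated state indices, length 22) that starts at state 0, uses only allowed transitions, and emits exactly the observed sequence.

0,1,2,2,0,1,1,2,0,1,2,2,0,1,1,1,1,2,2,0,0,0

  [0] x  {0,2}  => 0  start
  [1] y  {1}  => 1  0->1 ok
  [2] x  {0,2}  => 2  1->2 ok
  [3] x  {0,2}  => 2  2->2 ok
  [4] x  {0,2}  => 0  2->0 ok
  [5] y  {1}  => 1  0->1 ok
  [6] y  {1}  => 1  1->1 ok
  [7] x  {0,2}  => 2  1->2 ok
  [8] x  {0,2}  => 0  2->0 ok
  [9] y  {1}  => 1  0->1 ok
  [10] x  {0,2}  => 2  1->2 ok
  [11] x  {0,2}  => 2  2->2 ok
  [12] x  {0,2}  => 0  2->0 ok
  [13] y  {1}  => 1  0->1 ok
  [14] y  {1}  => 1  1->1 ok
  [15] y  {1}  => 1  1->1 ok
  [16] y  {1}  => 1  1->1 ok
  [17] x  {0,2}  => 2  1->2 ok
  [18] x  {0,2}  => 2  2->2 ok
  [19] x  {0,2}  => 0  2->0 ok
  [20] x  {0,2}  => 0  0->0 ok
  [21] x  {0,2}  => 0  0->0 ok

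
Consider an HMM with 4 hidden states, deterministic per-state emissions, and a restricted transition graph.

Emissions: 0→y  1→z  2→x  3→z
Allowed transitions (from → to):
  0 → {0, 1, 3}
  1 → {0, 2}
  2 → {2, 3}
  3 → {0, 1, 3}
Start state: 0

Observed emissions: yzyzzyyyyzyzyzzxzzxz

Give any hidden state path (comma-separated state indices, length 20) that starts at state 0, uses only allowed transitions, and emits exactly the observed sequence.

  t0 'y' -> {0}, take 0 (start)
  t1 'z' -> {1,3}, take 1 (0->1 ok)
  t2 'y' -> {0}, take 0 (1->0 ok)
  t3 'z' -> {1,3}, take 3 (0->3 ok)
  t4 'z' -> {1,3}, take 3 (3->3 ok)
  t5 'y' -> {0}, take 0 (3->0 ok)
  t6 'y' -> {0}, take 0 (0->0 ok)
  t7 'y' -> {0}, take 0 (0->0 ok)
  t8 'y' -> {0}, take 0 (0->0 ok)
  t9 'z' -> {1,3}, take 1 (0->1 ok)
  t10 'y' -> {0}, take 0 (1->0 ok)
  t11 'z' -> {1,3}, take 3 (0->3 ok)
  t12 'y' -> {0}, take 0 (3->0 ok)
  t13 'z' -> {1,3}, take 3 (0->3 ok)
  t14 'z' -> {1,3}, take 1 (3->1 ok)
  t15 'x' -> {2}, take 2 (1->2 ok)
  t16 'z' -> {1,3}, take 3 (2->3 ok)
  t17 'z' -> {1,3}, take 1 (3->1 ok)
  t18 'x' -> {2}, take 2 (1->2 ok)
  t19 'z' -> {1,3}, take 3 (2->3 ok)

0,1,0,3,3,0,0,0,0,1,0,3,0,3,1,2,3,1,2,3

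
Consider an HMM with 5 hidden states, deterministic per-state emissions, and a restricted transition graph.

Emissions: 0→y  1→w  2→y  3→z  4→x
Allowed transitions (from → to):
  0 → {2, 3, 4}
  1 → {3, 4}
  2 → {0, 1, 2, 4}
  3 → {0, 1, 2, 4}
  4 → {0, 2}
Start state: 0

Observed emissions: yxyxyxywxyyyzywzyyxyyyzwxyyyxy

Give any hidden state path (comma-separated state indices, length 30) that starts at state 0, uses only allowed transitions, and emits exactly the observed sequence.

  [0] y  {0,2}  => 0  start
  [1] x  {4}  => 4  0->4 ok
  [2] y  {0,2}  => 2  4->2 ok
  [3] x  {4}  => 4  2->4 ok
  [4] y  {0,2}  => 0  4->0 ok
  [5] x  {4}  => 4  0->4 ok
  [6] y  {0,2}  => 2  4->2 ok
  [7] w  {1}  => 1  2->1 ok
  [8] x  {4}  => 4  1->4 ok
  [9] y  {0,2}  => 2  4->2 ok
  [10] y  {0,2}  => 2  2->2 ok
  [11] y  {0,2}  => 0  2->0 ok
  [12] z  {3}  => 3  0->3 ok
  [13] y  {0,2}  => 2  3->2 ok
  [14] w  {1}  => 1  2->1 ok
  [15] z  {3}  => 3  1->3 ok
  [16] y  {0,2}  => 0  3->0 ok
  [17] y  {0,2}  => 2  0->2 ok
  [18] x  {4}  => 4  2->4 ok
  [19] y  {0,2}  => 2  4->2 ok
  [20] y  {0,2}  => 2  2->2 ok
  [21] y  {0,2}  => 0  2->0 ok
  [22] z  {3}  => 3  0->3 ok
  [23] w  {1}  => 1  3->1 ok
  [24] x  {4}  => 4  1->4 ok
  [25] y  {0,2}  => 0  4->0 ok
  [26] y  {0,2}  => 2  0->2 ok
  [27] y  {0,2}  => 2  2->2 ok
  [28] x  {4}  => 4  2->4 ok
  [29] y  {0,2}  => 2  4->2 ok

0,4,2,4,0,4,2,1,4,2,2,0,3,2,1,3,0,2,4,2,2,0,3,1,4,0,2,2,4,2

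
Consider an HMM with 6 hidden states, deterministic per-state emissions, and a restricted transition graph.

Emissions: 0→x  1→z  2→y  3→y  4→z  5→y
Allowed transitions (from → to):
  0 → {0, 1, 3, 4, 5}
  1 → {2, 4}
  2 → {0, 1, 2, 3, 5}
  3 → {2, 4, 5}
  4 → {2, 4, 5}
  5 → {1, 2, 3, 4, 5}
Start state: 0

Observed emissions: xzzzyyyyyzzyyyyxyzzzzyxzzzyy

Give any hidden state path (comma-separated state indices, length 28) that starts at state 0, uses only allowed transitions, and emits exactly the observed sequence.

0,1,4,4,2,5,2,2,5,4,4,2,2,2,2,0,5,1,4,4,4,2,0,1,4,4,2,5

  t0 'x' -> {0}, take 0 (start)
  t1 'z' -> {1,4}, take 1 (0->1 ok)
  t2 'z' -> {1,4}, take 4 (1->4 ok)
  t3 'z' -> {1,4}, take 4 (4->4 ok)
  t4 'y' -> {2,3,5}, take 2 (4->2 ok)
  t5 'y' -> {2,3,5}, take 5 (2->5 ok)
  t6 'y' -> {2,3,5}, take 2 (5->2 ok)
  t7 'y' -> {2,3,5}, take 2 (2->2 ok)
  t8 'y' -> {2,3,5}, take 5 (2->5 ok)
  t9 'z' -> {1,4}, take 4 (5->4 ok)
  t10 'z' -> {1,4}, take 4 (4->4 ok)
  t11 'y' -> {2,3,5}, take 2 (4->2 ok)
  t12 'y' -> {2,3,5}, take 2 (2->2 ok)
  t13 'y' -> {2,3,5}, take 2 (2->2 ok)
  t14 'y' -> {2,3,5}, take 2 (2->2 ok)
  t15 'x' -> {0}, take 0 (2->0 ok)
  t16 'y' -> {2,3,5}, take 5 (0->5 ok)
  t17 'z' -> {1,4}, take 1 (5->1 ok)
  t18 'z' -> {1,4}, take 4 (1->4 ok)
  t19 'z' -> {1,4}, take 4 (4->4 ok)
  t20 'z' -> {1,4}, take 4 (4->4 ok)
  t21 'y' -> {2,3,5}, take 2 (4->2 ok)
  t22 'x' -> {0}, take 0 (2->0 ok)
  t23 'z' -> {1,4}, take 1 (0->1 ok)
  t24 'z' -> {1,4}, take 4 (1->4 ok)
  t25 'z' -> {1,4}, take 4 (4->4 ok)
  t26 'y' -> {2,3,5}, take 2 (4->2 ok)
  t27 'y' -> {2,3,5}, take 5 (2->5 ok)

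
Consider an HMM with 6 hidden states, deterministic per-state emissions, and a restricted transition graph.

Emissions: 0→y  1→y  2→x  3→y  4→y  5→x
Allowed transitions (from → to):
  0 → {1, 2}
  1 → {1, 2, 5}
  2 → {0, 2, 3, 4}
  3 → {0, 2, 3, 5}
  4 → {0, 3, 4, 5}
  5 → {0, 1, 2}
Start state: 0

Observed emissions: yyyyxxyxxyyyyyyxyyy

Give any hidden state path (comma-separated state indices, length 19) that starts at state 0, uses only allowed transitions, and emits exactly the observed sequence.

0,1,1,1,5,2,0,2,2,4,3,3,0,1,1,2,0,1,1

  t0 'y' -> {0,1,3,4}, take 0 (start)
  t1 'y' -> {0,1,3,4}, take 1 (0->1 ok)
  t2 'y' -> {0,1,3,4}, take 1 (1->1 ok)
  t3 'y' -> {0,1,3,4}, take 1 (1->1 ok)
  t4 'x' -> {2,5}, take 5 (1->5 ok)
  t5 'x' -> {2,5}, take 2 (5->2 ok)
  t6 'y' -> {0,1,3,4}, take 0 (2->0 ok)
  t7 'x' -> {2,5}, take 2 (0->2 ok)
  t8 'x' -> {2,5}, take 2 (2->2 ok)
  t9 'y' -> {0,1,3,4}, take 4 (2->4 ok)
  t10 'y' -> {0,1,3,4}, take 3 (4->3 ok)
  t11 'y' -> {0,1,3,4}, take 3 (3->3 ok)
  t12 'y' -> {0,1,3,4}, take 0 (3->0 ok)
  t13 'y' -> {0,1,3,4}, take 1 (0->1 ok)
  t14 'y' -> {0,1,3,4}, take 1 (1->1 ok)
  t15 'x' -> {2,5}, take 2 (1->2 ok)
  t16 'y' -> {0,1,3,4}, take 0 (2->0 ok)
  t17 'y' -> {0,1,3,4}, take 1 (0->1 ok)
  t18 'y' -> {0,1,3,4}, take 1 (1->1 ok)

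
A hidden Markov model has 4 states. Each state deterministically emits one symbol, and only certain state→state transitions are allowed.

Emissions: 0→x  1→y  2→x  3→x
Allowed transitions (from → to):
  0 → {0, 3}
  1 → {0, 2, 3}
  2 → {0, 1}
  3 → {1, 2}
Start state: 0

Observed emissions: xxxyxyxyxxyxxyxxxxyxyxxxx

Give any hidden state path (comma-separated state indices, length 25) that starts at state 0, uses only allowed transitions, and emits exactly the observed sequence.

0,3,2,1,2,1,3,1,0,3,1,3,2,1,0,0,0,3,1,2,1,2,0,3,2

  [0] x  {0,2,3}  => 0  start
  [1] x  {0,2,3}  => 3  0->3 ok
  [2] x  {0,2,3}  => 2  3->2 ok
  [3] y  {1}  => 1  2->1 ok
  [4] x  {0,2,3}  => 2  1->2 ok
  [5] y  {1}  => 1  2->1 ok
  [6] x  {0,2,3}  => 3  1->3 ok
  [7] y  {1}  => 1  3->1 ok
  [8] x  {0,2,3}  => 0  1->0 ok
  [9] x  {0,2,3}  => 3  0->3 ok
  [10] y  {1}  => 1  3->1 ok
  [11] x  {0,2,3}  => 3  1->3 ok
  [12] x  {0,2,3}  => 2  3->2 ok
  [13] y  {1}  => 1  2->1 ok
  [14] x  {0,2,3}  => 0  1->0 ok
  [15] x  {0,2,3}  => 0  0->0 ok
  [16] x  {0,2,3}  => 0  0->0 ok
  [17] x  {0,2,3}  => 3  0->3 ok
  [18] y  {1}  => 1  3->1 ok
  [19] x  {0,2,3}  => 2  1->2 ok
  [20] y  {1}  => 1  2->1 ok
  [21] x  {0,2,3}  => 2  1->2 ok
  [22] x  {0,2,3}  => 0  2->0 ok
  [23] x  {0,2,3}  => 3  0->3 ok
  [24] x  {0,2,3}  => 2  3->2 ok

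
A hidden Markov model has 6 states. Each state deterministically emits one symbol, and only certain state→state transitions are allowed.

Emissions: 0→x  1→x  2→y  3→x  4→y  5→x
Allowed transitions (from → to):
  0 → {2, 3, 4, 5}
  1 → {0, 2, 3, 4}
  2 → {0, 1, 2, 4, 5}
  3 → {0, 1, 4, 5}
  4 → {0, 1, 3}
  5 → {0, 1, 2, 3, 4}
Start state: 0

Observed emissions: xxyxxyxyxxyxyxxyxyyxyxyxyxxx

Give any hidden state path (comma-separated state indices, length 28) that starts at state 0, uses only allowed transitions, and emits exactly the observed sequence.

0,5,2,5,0,4,1,4,0,3,4,0,4,0,3,4,1,2,4,3,4,0,2,0,4,3,5,0

  t0 'x' -> {0,1,3,5}, take 0 (start)
  t1 'x' -> {0,1,3,5}, take 5 (0->5 ok)
  t2 'y' -> {2,4}, take 2 (5->2 ok)
  t3 'x' -> {0,1,3,5}, take 5 (2->5 ok)
  t4 'x' -> {0,1,3,5}, take 0 (5->0 ok)
  t5 'y' -> {2,4}, take 4 (0->4 ok)
  t6 'x' -> {0,1,3,5}, take 1 (4->1 ok)
  t7 'y' -> {2,4}, take 4 (1->4 ok)
  t8 'x' -> {0,1,3,5}, take 0 (4->0 ok)
  t9 'x' -> {0,1,3,5}, take 3 (0->3 ok)
  t10 'y' -> {2,4}, take 4 (3->4 ok)
  t11 'x' -> {0,1,3,5}, take 0 (4->0 ok)
  t12 'y' -> {2,4}, take 4 (0->4 ok)
  t13 'x' -> {0,1,3,5}, take 0 (4->0 ok)
  t14 'x' -> {0,1,3,5}, take 3 (0->3 ok)
  t15 'y' -> {2,4}, take 4 (3->4 ok)
  t16 'x' -> {0,1,3,5}, take 1 (4->1 ok)
  t17 'y' -> {2,4}, take 2 (1->2 ok)
  t18 'y' -> {2,4}, take 4 (2->4 ok)
  t19 'x' -> {0,1,3,5}, take 3 (4->3 ok)
  t20 'y' -> {2,4}, take 4 (3->4 ok)
  t21 'x' -> {0,1,3,5}, take 0 (4->0 ok)
  t22 'y' -> {2,4}, take 2 (0->2 ok)
  t23 'x' -> {0,1,3,5}, take 0 (2->0 ok)
  t24 'y' -> {2,4}, take 4 (0->4 ok)
  t25 'x' -> {0,1,3,5}, take 3 (4->3 ok)
  t26 'x' -> {0,1,3,5}, take 5 (3->5 ok)
  t27 'x' -> {0,1,3,5}, take 0 (5->0 ok)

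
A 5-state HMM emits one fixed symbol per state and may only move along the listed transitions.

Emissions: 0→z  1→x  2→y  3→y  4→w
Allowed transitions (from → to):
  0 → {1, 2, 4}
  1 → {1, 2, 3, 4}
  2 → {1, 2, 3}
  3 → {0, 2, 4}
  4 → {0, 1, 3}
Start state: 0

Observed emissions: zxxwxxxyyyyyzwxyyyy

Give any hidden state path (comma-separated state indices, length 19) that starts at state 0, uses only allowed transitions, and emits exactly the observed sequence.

  [0] z  {0}  => 0  start
  [1] x  {1}  => 1  0->1 ok
  [2] x  {1}  => 1  1->1 ok
  [3] w  {4}  => 4  1->4 ok
  [4] x  {1}  => 1  4->1 ok
  [5] x  {1}  => 1  1->1 ok
  [6] x  {1}  => 1  1->1 ok
  [7] y  {2,3}  => 3  1->3 ok
  [8] y  {2,3}  => 2  3->2 ok
  [9] y  {2,3}  => 2  2->2 ok
  [10] y  {2,3}  => 2  2->2 ok
  [11] y  {2,3}  => 3  2->3 ok
  [12] z  {0}  => 0  3->0 ok
  [13] w  {4}  => 4  0->4 ok
  [14] x  {1}  => 1  4->1 ok
  [15] y  {2,3}  => 3  1->3 ok
  [16] y  {2,3}  => 2  3->2 ok
  [17] y  {2,3}  => 3  2->3 ok
  [18] y  {2,3}  => 2  3->2 ok

0,1,1,4,1,1,1,3,2,2,2,3,0,4,1,3,2,3,2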